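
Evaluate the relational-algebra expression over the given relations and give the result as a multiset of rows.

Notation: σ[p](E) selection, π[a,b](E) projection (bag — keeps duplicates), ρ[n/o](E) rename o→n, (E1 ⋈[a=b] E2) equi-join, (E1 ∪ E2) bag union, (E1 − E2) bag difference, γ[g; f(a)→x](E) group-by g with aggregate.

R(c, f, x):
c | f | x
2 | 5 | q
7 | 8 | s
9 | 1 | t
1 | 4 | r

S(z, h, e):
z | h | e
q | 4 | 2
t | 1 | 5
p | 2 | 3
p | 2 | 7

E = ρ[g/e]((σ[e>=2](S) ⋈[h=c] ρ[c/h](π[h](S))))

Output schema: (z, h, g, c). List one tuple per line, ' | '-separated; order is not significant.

Row counts bottom-up:
  S → 4
  σ[e>=2](S) → 4
  S → 4
  π[h](S) → 4
  ρ[c/h](π[h](S)) → 4
  (σ[e>=2](S) ⋈[h=c] ρ[c/h](π[h](S))) → 6
  ρ[g/e]((σ[e>=2](S) ⋈[h=c] ρ[c/h](π[h](S)))) → 6

== RESULT ==
z | h | g | c
p | 2 | 3 | 2
p | 2 | 3 | 2
p | 2 | 7 | 2
p | 2 | 7 | 2
q | 4 | 2 | 4
t | 1 | 5 | 1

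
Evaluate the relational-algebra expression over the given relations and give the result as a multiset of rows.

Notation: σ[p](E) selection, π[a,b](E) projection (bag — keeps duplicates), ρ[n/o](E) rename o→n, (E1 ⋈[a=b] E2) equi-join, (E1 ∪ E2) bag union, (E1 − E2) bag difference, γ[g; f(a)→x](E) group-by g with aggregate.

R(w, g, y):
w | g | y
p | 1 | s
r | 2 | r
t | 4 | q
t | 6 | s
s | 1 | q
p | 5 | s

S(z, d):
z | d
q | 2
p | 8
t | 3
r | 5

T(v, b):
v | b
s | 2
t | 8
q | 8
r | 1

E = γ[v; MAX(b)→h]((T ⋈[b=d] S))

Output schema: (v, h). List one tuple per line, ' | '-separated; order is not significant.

Per-node cardinality:
  T → 4
  S → 4
  (T ⋈[b=d] S) → 3
  γ[v; MAX(b)→h]((T ⋈[b=d] S)) → 3

== RESULT ==
v | h
q | 8
s | 2
t | 8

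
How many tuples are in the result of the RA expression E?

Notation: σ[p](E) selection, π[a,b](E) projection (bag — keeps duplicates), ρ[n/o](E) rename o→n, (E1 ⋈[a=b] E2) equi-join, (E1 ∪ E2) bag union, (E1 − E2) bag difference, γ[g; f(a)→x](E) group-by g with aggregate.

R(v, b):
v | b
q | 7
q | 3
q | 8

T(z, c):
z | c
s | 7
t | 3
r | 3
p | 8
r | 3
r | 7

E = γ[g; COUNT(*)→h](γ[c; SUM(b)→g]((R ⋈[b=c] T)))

Subexpression sizes:
  R → 3
  T → 6
  (R ⋈[b=c] T) → 6
  γ[c; SUM(b)→g]((R ⋈[b=c] T)) → 3
  γ[g; COUNT(*)→h](γ[c; SUM(b)→g]((R ⋈[b=c] T))) → 3

|E| = 3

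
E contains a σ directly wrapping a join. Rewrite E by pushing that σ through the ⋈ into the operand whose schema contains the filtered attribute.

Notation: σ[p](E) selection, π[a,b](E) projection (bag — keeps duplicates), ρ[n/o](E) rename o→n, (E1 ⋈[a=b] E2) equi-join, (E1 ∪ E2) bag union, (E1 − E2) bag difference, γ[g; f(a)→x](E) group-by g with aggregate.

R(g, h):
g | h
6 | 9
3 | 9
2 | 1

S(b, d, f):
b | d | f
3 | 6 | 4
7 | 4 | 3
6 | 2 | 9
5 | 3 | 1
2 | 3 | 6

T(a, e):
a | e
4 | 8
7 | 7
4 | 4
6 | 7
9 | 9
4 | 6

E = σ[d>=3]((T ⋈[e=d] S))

σ filters on d, owned by the right side.
E' = (T ⋈[e=d] σ[d>=3](S))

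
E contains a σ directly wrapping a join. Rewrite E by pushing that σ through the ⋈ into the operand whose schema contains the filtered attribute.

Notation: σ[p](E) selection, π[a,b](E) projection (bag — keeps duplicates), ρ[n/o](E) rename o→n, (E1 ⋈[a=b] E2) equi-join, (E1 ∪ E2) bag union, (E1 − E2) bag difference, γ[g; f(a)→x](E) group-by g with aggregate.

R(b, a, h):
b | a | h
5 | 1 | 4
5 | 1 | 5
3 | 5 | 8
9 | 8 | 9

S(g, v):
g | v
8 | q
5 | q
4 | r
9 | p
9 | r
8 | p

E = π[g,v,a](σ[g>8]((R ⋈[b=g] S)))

σ filters on g, owned by the right side.
E' = π[g,v,a]((R ⋈[b=g] σ[g>8](S)))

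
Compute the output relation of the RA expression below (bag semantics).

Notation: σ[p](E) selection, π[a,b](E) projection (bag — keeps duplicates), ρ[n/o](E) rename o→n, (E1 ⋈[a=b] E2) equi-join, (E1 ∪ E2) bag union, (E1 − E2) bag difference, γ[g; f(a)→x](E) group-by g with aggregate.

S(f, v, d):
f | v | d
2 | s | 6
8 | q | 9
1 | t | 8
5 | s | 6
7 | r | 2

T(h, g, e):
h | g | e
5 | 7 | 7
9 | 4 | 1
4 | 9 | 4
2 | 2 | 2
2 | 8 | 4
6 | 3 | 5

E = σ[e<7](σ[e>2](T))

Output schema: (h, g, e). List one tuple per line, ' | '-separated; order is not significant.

Stepwise |·|:
  T → 6
  σ[e>2](T) → 4
  σ[e<7](σ[e>2](T)) → 3

== RESULT ==
h | g | e
2 | 8 | 4
4 | 9 | 4
6 | 3 | 5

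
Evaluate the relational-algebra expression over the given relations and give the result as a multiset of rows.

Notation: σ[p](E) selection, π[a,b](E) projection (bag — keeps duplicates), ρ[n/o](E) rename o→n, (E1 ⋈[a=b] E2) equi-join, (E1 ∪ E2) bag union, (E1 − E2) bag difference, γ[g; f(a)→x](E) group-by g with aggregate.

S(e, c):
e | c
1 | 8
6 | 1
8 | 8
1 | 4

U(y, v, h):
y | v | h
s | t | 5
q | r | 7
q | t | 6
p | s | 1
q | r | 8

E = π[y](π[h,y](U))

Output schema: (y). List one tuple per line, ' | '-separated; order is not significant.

Per-node cardinality:
  U → 5
  π[h,y](U) → 5
  π[y](π[h,y](U)) → 5

== RESULT ==
y
p
q
q
q
s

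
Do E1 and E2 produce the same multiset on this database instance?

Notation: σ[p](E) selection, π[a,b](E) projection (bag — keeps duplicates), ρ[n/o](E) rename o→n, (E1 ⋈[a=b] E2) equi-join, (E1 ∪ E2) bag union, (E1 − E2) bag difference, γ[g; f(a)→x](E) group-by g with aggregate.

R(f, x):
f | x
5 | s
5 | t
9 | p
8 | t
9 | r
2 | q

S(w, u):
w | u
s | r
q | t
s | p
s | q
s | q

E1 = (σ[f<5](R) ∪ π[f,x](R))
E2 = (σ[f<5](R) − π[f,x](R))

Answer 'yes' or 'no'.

E1 stepwise |·|:
  R → 6
  σ[f<5](R) → 1
  R → 6
  π[f,x](R) → 6
  (σ[f<5](R) ∪ π[f,x](R)) → 7
E2 stepwise |·|:
  R → 6
  σ[f<5](R) → 1
  R → 6
  π[f,x](R) → 6
  (σ[f<5](R) − π[f,x](R)) → 0

E1 result:
f | x
2 | q
2 | q
5 | s
5 | t
8 | t
9 | p
9 | r
E2 result:
f | x
(0 rows)
Witness: (8, 't') appears 1× in E1 but 0× in E2.

no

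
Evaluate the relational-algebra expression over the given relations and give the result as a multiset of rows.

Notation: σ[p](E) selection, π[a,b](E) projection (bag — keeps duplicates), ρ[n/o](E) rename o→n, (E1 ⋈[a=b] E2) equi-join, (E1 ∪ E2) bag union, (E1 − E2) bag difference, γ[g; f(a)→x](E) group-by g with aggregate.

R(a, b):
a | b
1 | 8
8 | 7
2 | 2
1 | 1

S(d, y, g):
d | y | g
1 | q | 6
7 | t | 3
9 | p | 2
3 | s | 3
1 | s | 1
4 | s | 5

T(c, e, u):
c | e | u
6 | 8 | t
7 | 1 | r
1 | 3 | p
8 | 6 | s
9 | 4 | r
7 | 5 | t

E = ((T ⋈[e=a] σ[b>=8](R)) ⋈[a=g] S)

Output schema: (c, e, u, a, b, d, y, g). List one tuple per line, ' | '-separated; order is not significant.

Stepwise |·|:
  T → 6
  R → 4
  σ[b>=8](R) → 1
  (T ⋈[e=a] σ[b>=8](R)) → 1
  S → 6
  ((T ⋈[e=a] σ[b>=8](R)) ⋈[a=g] S) → 1

== RESULT ==
c | e | u | a | b | d | y | g
7 | 1 | r | 1 | 8 | 1 | s | 1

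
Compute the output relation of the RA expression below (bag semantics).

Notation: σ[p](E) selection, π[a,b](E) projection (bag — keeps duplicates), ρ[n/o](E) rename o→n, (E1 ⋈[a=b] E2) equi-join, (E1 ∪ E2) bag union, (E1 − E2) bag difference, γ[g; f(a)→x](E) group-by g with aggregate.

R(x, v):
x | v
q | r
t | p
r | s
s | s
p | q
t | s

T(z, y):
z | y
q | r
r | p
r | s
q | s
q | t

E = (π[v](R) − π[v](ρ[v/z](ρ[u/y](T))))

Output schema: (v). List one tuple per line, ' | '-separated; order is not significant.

Per-node cardinality:
  R → 6
  π[v](R) → 6
  T → 5
  ρ[u/y](T) → 5
  ρ[v/z](ρ[u/y](T)) → 5
  π[v](ρ[v/z](ρ[u/y](T))) → 5
  (π[v](R) − π[v](ρ[v/z](ρ[u/y](T)))) → 4

== RESULT ==
v
p
s
s
s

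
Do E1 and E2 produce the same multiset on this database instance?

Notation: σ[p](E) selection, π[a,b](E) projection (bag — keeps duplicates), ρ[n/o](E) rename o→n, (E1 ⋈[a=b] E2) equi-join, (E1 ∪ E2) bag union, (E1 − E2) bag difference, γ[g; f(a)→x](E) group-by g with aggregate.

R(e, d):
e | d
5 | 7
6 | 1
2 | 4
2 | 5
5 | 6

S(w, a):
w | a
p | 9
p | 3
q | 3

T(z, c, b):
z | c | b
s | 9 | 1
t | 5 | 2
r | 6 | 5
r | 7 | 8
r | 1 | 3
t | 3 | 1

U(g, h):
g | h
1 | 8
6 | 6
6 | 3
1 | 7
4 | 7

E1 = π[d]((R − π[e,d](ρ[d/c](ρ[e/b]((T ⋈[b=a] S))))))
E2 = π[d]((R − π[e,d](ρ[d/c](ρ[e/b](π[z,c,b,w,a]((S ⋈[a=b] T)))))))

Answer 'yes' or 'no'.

E1 stepwise |·|:
  R → 5
  T → 6
  S → 3
  (T ⋈[b=a] S) → 2
  ρ[e/b]((T ⋈[b=a] S)) → 2
  ρ[d/c](ρ[e/b]((T ⋈[b=a] S))) → 2
  π[e,d](ρ[d/c](ρ[e/b]((T ⋈[b=a] S)))) → 2
  (R − π[e,d](ρ[d/c](ρ[e/b]((T ⋈[b=a] S))))) → 5
  π[d]((R − π[e,d](ρ[d/c](ρ[e/b]((T ⋈[b=a] S)))))) → 5
E2 stepwise |·|:
  R → 5
  S → 3
  T → 6
  (S ⋈[a=b] T) → 2
  π[z,c,b,w,a]((S ⋈[a=b] T)) → 2
  ρ[e/b](π[z,c,b,w,a]((S ⋈[a=b] T))) → 2
  ρ[d/c](ρ[e/b](π[z,c,b,w,a]((S ⋈[a=b] T)))) → 2
  π[e,d](ρ[d/c](ρ[e/b](π[z,c,b,w,a]((S ⋈[a=b] T))))) → 2
  (R − π[e,d](ρ[d/c](ρ[e/b](π[z,c,b,w,a]((S ⋈[a=b] T)))))) → 5
  π[d]((R − π[e,d](ρ[d/c](ρ[e/b](π[z,c,b,w,a]((S ⋈[a=b] T))))))) → 5

E1 and E2 produce the same multiset:
d
1
4
5
6
7

yes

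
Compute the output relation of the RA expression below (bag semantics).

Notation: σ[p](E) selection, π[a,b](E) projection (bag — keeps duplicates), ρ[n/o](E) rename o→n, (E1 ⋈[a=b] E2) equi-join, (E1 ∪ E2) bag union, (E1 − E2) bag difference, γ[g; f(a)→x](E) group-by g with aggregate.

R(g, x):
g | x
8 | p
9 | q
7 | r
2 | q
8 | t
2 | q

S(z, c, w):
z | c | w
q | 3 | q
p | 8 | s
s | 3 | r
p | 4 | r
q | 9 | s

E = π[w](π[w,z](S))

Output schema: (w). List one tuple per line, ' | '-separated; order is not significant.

Per-node cardinality:
  S → 5
  π[w,z](S) → 5
  π[w](π[w,z](S)) → 5

== RESULT ==
w
q
r
r
s
s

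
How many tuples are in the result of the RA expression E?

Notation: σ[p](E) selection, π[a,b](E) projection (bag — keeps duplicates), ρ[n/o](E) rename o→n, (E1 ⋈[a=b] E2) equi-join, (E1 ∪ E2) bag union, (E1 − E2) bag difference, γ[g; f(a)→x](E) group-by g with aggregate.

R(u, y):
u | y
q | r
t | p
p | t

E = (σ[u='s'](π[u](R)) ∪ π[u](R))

Per-node cardinality:
  R → 3
  π[u](R) → 3
  σ[u='s'](π[u](R)) → 0
  R → 3
  π[u](R) → 3
  (σ[u='s'](π[u](R)) ∪ π[u](R)) → 3

|E| = 3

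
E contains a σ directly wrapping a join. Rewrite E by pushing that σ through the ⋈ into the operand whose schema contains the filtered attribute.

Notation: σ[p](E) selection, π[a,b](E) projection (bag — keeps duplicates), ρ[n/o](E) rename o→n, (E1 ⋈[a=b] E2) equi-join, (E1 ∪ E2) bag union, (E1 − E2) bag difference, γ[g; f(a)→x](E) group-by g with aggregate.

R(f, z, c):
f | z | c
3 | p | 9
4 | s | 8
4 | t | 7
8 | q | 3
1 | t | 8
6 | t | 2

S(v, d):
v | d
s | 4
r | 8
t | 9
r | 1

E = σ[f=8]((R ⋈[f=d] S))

σ filters on f, owned by the left side.
E' = (σ[f=8](R) ⋈[f=d] S)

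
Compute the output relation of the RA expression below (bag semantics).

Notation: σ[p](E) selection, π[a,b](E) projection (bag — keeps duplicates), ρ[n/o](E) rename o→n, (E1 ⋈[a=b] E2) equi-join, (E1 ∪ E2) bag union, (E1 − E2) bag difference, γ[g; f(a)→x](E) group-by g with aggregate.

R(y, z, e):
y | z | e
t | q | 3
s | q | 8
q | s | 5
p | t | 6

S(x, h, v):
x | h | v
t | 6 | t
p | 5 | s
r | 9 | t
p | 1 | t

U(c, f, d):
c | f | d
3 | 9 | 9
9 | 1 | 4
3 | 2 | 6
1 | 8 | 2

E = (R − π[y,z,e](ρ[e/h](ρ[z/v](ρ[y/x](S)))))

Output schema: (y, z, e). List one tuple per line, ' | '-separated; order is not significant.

Per-node cardinality:
  R → 4
  S → 4
  ρ[y/x](S) → 4
  ρ[z/v](ρ[y/x](S)) → 4
  ρ[e/h](ρ[z/v](ρ[y/x](S))) → 4
  π[y,z,e](ρ[e/h](ρ[z/v](ρ[y/x](S)))) → 4
  (R − π[y,z,e](ρ[e/h](ρ[z/v](ρ[y/x](S))))) → 4

== RESULT ==
y | z | e
p | t | 6
q | s | 5
s | q | 8
t | q | 3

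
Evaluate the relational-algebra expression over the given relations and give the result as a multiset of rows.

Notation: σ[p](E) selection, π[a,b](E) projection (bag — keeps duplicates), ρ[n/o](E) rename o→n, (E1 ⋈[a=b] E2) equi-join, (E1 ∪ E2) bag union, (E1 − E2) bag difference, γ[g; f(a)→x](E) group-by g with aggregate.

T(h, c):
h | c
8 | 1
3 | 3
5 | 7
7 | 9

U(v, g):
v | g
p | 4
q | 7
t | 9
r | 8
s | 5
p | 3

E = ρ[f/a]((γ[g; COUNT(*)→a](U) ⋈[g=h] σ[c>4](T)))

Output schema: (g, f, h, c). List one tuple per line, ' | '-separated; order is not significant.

Subexpression sizes:
  U → 6
  γ[g; COUNT(*)→a](U) → 6
  T → 4
  σ[c>4](T) → 2
  (γ[g; COUNT(*)→a](U) ⋈[g=h] σ[c>4](T)) → 2
  ρ[f/a]((γ[g; COUNT(*)→a](U) ⋈[g=h] σ[c>4](T))) → 2

== RESULT ==
g | f | h | c
5 | 1 | 5 | 7
7 | 1 | 7 | 9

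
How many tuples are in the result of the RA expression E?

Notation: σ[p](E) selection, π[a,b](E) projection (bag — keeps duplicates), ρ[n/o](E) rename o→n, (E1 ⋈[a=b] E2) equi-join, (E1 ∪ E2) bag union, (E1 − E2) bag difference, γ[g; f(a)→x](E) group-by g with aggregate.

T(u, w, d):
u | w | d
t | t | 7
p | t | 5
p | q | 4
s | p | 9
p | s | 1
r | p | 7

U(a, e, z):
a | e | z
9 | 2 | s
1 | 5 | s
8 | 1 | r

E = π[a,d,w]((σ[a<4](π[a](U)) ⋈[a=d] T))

Per-node cardinality:
  U → 3
  π[a](U) → 3
  σ[a<4](π[a](U)) → 1
  T → 6
  (σ[a<4](π[a](U)) ⋈[a=d] T) → 1
  π[a,d,w]((σ[a<4](π[a](U)) ⋈[a=d] T)) → 1

|E| = 1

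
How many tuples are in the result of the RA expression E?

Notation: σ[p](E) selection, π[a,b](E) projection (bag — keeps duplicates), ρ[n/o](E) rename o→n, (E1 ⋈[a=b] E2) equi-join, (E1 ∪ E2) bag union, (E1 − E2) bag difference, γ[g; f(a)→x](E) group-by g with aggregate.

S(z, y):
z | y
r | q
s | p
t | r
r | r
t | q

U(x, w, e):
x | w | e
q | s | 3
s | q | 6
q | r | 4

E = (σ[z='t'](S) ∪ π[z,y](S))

Per-node cardinality:
  S → 5
  σ[z='t'](S) → 2
  S → 5
  π[z,y](S) → 5
  (σ[z='t'](S) ∪ π[z,y](S)) → 7

|E| = 7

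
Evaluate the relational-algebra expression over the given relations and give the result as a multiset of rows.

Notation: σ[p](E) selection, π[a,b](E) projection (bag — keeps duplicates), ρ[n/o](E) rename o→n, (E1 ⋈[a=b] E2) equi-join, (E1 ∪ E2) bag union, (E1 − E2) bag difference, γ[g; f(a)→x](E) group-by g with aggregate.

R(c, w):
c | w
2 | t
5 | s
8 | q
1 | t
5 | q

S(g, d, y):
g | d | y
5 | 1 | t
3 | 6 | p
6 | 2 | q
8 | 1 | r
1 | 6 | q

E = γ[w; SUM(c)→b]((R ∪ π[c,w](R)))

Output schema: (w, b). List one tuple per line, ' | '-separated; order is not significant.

Row counts bottom-up:
  R → 5
  R → 5
  π[c,w](R) → 5
  (R ∪ π[c,w](R)) → 10
  γ[w; SUM(c)→b]((R ∪ π[c,w](R))) → 3

== RESULT ==
w | b
q | 26
s | 10
t | 6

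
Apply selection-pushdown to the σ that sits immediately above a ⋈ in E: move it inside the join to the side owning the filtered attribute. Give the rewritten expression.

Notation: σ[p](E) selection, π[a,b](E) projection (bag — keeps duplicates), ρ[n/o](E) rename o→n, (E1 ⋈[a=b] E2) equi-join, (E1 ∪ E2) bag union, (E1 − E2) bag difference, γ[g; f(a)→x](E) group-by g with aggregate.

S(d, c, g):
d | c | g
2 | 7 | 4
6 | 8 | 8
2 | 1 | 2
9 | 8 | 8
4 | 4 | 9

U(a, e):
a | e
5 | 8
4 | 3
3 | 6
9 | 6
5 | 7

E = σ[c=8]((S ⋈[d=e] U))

σ filters on c, owned by the left side.
E' = (σ[c=8](S) ⋈[d=e] U)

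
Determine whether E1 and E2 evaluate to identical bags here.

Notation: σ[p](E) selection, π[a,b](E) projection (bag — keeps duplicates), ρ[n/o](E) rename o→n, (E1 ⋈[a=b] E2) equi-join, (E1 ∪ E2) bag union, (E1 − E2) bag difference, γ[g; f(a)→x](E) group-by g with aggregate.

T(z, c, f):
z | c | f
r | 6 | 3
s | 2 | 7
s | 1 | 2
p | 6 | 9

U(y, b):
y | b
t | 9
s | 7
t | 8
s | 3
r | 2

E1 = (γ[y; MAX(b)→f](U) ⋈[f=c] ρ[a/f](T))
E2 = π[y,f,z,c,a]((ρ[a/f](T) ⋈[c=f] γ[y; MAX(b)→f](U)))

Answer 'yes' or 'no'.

E1 row counts bottom-up:
  U → 5
  γ[y; MAX(b)→f](U) → 3
  T → 4
  ρ[a/f](T) → 4
  (γ[y; MAX(b)→f](U) ⋈[f=c] ρ[a/f](T)) → 1
E2 row counts bottom-up:
  T → 4
  ρ[a/f](T) → 4
  U → 5
  γ[y; MAX(b)→f](U) → 3
  (ρ[a/f](T) ⋈[c=f] γ[y; MAX(b)→f](U)) → 1
  π[y,f,z,c,a]((ρ[a/f](T) ⋈[c=f] γ[y; MAX(b)→f](U))) → 1

E1 and E2 produce the same multiset:
y | f | z | c | a
r | 2 | s | 2 | 7

yes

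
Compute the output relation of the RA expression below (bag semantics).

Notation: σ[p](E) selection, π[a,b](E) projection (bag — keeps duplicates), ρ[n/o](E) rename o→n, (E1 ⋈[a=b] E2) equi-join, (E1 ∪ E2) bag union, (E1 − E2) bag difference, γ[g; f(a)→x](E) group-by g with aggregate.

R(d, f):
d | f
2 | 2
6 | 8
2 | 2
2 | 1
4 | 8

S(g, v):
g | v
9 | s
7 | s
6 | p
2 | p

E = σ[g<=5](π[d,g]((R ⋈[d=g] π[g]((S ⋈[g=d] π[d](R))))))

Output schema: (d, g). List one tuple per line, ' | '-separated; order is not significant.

Per-node cardinality:
  R → 5
  S → 4
  R → 5
  π[d](R) → 5
  (S ⋈[g=d] π[d](R)) → 4
  π[g]((S ⋈[g=d] π[d](R))) → 4
  (R ⋈[d=g] π[g]((S ⋈[g=d] π[d](R)))) → 10
  π[d,g]((R ⋈[d=g] π[g]((S ⋈[g=d] π[d](R))))) → 10
  σ[g<=5](π[d,g]((R ⋈[d=g] π[g]((S ⋈[g=d] π[d](R)))))) → 9

== RESULT ==
d | g
2 | 2
2 | 2
2 | 2
2 | 2
2 | 2
2 | 2
2 | 2
2 | 2
2 | 2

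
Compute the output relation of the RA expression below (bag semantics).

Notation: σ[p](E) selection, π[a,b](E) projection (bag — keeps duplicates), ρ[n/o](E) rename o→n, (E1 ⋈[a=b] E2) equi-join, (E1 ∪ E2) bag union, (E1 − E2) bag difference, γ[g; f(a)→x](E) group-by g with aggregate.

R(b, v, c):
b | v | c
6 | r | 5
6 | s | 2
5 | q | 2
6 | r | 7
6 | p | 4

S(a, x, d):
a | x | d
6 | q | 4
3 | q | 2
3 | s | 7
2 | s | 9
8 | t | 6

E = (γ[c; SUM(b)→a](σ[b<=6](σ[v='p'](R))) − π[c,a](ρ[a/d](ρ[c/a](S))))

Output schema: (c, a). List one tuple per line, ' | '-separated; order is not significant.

Row counts bottom-up:
  R → 5
  σ[v='p'](R) → 1
  σ[b<=6](σ[v='p'](R)) → 1
  γ[c; SUM(b)→a](σ[b<=6](σ[v='p'](R))) → 1
  S → 5
  ρ[c/a](S) → 5
  ρ[a/d](ρ[c/a](S)) → 5
  π[c,a](ρ[a/d](ρ[c/a](S))) → 5
  (γ[c; SUM(b)→a](σ[b<=6](σ[v='p'](R))) − π[c,a](ρ[a/d](ρ[c/a](S)))) → 1

== RESULT ==
c | a
4 | 6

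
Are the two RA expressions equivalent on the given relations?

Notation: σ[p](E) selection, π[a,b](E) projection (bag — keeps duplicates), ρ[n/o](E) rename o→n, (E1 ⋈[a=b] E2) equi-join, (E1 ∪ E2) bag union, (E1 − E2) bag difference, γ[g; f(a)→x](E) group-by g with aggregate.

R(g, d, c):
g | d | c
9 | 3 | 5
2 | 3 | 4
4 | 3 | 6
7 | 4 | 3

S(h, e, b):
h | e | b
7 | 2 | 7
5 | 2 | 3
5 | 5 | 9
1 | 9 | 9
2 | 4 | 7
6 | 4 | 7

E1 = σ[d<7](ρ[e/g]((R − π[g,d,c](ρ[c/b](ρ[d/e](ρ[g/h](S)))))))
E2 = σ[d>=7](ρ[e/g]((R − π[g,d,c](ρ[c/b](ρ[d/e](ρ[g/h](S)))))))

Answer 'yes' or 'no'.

E1 row counts bottom-up:
  R → 4
  S → 6
  ρ[g/h](S) → 6
  ρ[d/e](ρ[g/h](S)) → 6
  ρ[c/b](ρ[d/e](ρ[g/h](S))) → 6
  π[g,d,c](ρ[c/b](ρ[d/e](ρ[g/h](S)))) → 6
  (R − π[g,d,c](ρ[c/b](ρ[d/e](ρ[g/h](S))))) → 4
  ρ[e/g]((R − π[g,d,c](ρ[c/b](ρ[d/e](ρ[g/h](S)))))) → 4
  σ[d<7](ρ[e/g]((R − π[g,d,c](ρ[c/b](ρ[d/e](ρ[g/h](S))))))) → 4
E2 row counts bottom-up:
  R → 4
  S → 6
  ρ[g/h](S) → 6
  ρ[d/e](ρ[g/h](S)) → 6
  ρ[c/b](ρ[d/e](ρ[g/h](S))) → 6
  π[g,d,c](ρ[c/b](ρ[d/e](ρ[g/h](S)))) → 6
  (R − π[g,d,c](ρ[c/b](ρ[d/e](ρ[g/h](S))))) → 4
  ρ[e/g]((R − π[g,d,c](ρ[c/b](ρ[d/e](ρ[g/h](S)))))) → 4
  σ[d>=7](ρ[e/g]((R − π[g,d,c](ρ[c/b](ρ[d/e](ρ[g/h](S))))))) → 0

E1 result:
e | d | c
2 | 3 | 4
4 | 3 | 6
7 | 4 | 3
9 | 3 | 5
E2 result:
e | d | c
(0 rows)
Witness: (4, 3, 6) appears 1× in E1 but 0× in E2.

no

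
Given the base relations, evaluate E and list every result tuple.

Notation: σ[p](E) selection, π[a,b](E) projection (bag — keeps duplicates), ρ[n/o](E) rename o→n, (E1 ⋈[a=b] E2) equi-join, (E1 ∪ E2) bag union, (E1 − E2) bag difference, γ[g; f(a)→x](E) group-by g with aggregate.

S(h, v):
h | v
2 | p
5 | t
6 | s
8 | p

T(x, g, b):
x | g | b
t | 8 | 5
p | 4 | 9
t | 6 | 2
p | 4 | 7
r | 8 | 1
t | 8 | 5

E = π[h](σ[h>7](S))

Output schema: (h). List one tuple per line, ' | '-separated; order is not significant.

Per-node cardinality:
  S → 4
  σ[h>7](S) → 1
  π[h](σ[h>7](S)) → 1

== RESULT ==
h
8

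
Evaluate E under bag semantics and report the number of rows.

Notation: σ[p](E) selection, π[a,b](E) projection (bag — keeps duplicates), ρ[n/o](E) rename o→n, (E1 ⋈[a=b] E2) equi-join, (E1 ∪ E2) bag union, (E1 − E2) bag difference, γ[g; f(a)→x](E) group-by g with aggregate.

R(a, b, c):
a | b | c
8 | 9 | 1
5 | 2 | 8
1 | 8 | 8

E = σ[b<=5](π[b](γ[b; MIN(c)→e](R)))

Row counts bottom-up:
  R → 3
  γ[b; MIN(c)→e](R) → 3
  π[b](γ[b; MIN(c)→e](R)) → 3
  σ[b<=5](π[b](γ[b; MIN(c)→e](R))) → 1

|E| = 1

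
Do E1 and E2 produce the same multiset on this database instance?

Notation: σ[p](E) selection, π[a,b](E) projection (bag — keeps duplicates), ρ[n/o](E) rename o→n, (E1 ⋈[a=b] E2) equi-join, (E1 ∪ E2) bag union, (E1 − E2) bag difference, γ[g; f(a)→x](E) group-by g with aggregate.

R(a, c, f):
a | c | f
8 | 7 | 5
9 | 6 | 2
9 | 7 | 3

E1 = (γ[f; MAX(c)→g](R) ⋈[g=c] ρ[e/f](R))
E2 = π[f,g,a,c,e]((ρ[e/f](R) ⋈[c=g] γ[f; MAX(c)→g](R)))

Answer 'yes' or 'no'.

E1 per-node cardinality:
  R → 3
  γ[f; MAX(c)→g](R) → 3
  R → 3
  ρ[e/f](R) → 3
  (γ[f; MAX(c)→g](R) ⋈[g=c] ρ[e/f](R)) → 5
E2 per-node cardinality:
  R → 3
  ρ[e/f](R) → 3
  R → 3
  γ[f; MAX(c)→g](R) → 3
  (ρ[e/f](R) ⋈[c=g] γ[f; MAX(c)→g](R)) → 5
  π[f,g,a,c,e]((ρ[e/f](R) ⋈[c=g] γ[f; MAX(c)→g](R))) → 5

E1 and E2 produce the same multiset:
f | g | a | c | e
2 | 6 | 9 | 6 | 2
3 | 7 | 8 | 7 | 5
3 | 7 | 9 | 7 | 3
5 | 7 | 8 | 7 | 5
5 | 7 | 9 | 7 | 3

yes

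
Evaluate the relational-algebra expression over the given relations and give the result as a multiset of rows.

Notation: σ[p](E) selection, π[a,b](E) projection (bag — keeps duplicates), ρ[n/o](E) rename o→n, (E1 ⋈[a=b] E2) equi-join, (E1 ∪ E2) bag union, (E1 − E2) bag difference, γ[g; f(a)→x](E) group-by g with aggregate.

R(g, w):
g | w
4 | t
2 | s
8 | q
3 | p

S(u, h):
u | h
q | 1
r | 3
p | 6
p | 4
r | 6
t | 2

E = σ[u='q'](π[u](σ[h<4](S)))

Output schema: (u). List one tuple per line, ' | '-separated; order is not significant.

Per-node cardinality:
  S → 6
  σ[h<4](S) → 3
  π[u](σ[h<4](S)) → 3
  σ[u='q'](π[u](σ[h<4](S))) → 1

== RESULT ==
u
q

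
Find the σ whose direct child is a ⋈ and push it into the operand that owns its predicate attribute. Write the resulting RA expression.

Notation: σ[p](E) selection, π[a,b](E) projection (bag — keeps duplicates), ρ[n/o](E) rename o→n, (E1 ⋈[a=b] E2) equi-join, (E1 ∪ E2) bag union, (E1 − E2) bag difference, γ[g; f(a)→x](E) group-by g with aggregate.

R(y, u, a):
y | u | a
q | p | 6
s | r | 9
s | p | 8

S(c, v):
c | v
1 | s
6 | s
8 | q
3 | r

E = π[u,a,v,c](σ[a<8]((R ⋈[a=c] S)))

σ filters on a, owned by the left side.
E' = π[u,a,v,c]((σ[a<8](R) ⋈[a=c] S))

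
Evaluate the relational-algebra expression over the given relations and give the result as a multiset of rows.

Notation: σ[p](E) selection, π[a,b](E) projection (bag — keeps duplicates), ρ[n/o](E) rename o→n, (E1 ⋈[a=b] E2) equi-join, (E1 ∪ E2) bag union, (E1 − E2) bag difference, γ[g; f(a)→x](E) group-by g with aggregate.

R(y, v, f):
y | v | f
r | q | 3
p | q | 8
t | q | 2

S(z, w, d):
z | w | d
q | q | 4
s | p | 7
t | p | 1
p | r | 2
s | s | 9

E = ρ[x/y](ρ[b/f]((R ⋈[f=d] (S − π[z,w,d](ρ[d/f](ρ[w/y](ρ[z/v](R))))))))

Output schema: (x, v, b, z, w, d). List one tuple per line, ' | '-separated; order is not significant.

Per-node cardinality:
  R → 3
  S → 5
  R → 3
  ρ[z/v](R) → 3
  ρ[w/y](ρ[z/v](R)) → 3
  ρ[d/f](ρ[w/y](ρ[z/v](R))) → 3
  π[z,w,d](ρ[d/f](ρ[w/y](ρ[z/v](R)))) → 3
  (S − π[z,w,d](ρ[d/f](ρ[w/y](ρ[z/v](R))))) → 5
  (R ⋈[f=d] (S − π[z,w,d](ρ[d/f](ρ[w/y](ρ[z/v](R)))))) → 1
  ρ[b/f]((R ⋈[f=d] (S − π[z,w,d](ρ[d/f](ρ[w/y](ρ[z/v](R))))))) → 1
  ρ[x/y](ρ[b/f]((R ⋈[f=d] (S − π[z,w,d](ρ[d/f](ρ[w/y](ρ[z/v](R)))))))) → 1

== RESULT ==
x | v | b | z | w | d
t | q | 2 | p | r | 2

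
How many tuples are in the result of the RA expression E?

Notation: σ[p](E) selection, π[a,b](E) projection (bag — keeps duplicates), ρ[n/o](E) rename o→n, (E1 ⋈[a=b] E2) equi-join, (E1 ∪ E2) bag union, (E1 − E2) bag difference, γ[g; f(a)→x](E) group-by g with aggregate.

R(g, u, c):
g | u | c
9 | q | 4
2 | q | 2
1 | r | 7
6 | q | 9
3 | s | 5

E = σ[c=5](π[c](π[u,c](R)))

Subexpression sizes:
  R → 5
  π[u,c](R) → 5
  π[c](π[u,c](R)) → 5
  σ[c=5](π[c](π[u,c](R))) → 1

|E| = 1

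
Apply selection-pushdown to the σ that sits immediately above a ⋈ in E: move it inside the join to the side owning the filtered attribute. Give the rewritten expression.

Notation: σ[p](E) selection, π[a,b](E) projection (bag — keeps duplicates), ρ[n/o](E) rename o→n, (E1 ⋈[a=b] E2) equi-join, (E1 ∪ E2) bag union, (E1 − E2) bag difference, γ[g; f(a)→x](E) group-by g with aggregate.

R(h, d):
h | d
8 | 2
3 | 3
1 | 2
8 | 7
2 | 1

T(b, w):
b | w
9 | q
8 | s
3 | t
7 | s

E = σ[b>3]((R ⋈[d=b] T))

σ filters on b, owned by the right side.
E' = (R ⋈[d=b] σ[b>3](T))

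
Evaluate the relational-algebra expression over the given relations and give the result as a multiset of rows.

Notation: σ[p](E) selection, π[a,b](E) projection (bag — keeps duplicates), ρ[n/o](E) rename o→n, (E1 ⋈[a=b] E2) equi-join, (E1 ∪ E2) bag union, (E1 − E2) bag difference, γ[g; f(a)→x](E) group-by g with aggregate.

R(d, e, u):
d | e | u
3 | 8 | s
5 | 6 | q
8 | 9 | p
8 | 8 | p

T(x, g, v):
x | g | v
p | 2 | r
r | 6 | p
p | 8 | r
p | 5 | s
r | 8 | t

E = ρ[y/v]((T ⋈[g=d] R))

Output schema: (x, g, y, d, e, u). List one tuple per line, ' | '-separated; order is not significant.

Stepwise |·|:
  T → 5
  R → 4
  (T ⋈[g=d] R) → 5
  ρ[y/v]((T ⋈[g=d] R)) → 5

== RESULT ==
x | g | y | d | e | u
p | 5 | s | 5 | 6 | q
p | 8 | r | 8 | 8 | p
p | 8 | r | 8 | 9 | p
r | 8 | t | 8 | 8 | p
r | 8 | t | 8 | 9 | p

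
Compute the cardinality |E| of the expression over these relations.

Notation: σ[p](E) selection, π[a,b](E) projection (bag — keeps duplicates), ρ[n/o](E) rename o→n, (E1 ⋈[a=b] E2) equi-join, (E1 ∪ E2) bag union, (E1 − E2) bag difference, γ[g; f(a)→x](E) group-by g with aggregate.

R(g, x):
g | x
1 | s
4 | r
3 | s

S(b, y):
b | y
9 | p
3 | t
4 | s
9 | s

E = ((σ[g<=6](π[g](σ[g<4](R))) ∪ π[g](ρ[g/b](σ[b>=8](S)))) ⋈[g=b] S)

Subexpression sizes:
  R → 3
  σ[g<4](R) → 2
  π[g](σ[g<4](R)) → 2
  σ[g<=6](π[g](σ[g<4](R))) → 2
  S → 4
  σ[b>=8](S) → 2
  ρ[g/b](σ[b>=8](S)) → 2
  π[g](ρ[g/b](σ[b>=8](S))) → 2
  (σ[g<=6](π[g](σ[g<4](R))) ∪ π[g](ρ[g/b](σ[b>=8](S)))) → 4
  S → 4
  ((σ[g<=6](π[g](σ[g<4](R))) ∪ π[g](ρ[g/b](σ[b>=8](S)))) ⋈[g=b] S) → 5

|E| = 5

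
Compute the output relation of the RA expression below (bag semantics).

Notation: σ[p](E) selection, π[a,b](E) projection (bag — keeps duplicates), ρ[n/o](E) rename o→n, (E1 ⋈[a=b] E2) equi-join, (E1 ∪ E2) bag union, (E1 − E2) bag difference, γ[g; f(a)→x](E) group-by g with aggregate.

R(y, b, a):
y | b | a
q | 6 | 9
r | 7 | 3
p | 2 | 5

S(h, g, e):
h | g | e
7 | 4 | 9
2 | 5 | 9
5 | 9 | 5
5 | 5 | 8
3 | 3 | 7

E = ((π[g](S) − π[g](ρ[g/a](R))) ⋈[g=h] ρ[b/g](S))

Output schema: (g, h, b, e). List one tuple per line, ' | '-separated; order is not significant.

Row counts bottom-up:
  S → 5
  π[g](S) → 5
  R → 3
  ρ[g/a](R) → 3
  π[g](ρ[g/a](R)) → 3
  (π[g](S) − π[g](ρ[g/a](R))) → 2
  S → 5
  ρ[b/g](S) → 5
  ((π[g](S) − π[g](ρ[g/a](R))) ⋈[g=h] ρ[b/g](S)) → 2

== RESULT ==
g | h | b | e
5 | 5 | 5 | 8
5 | 5 | 9 | 5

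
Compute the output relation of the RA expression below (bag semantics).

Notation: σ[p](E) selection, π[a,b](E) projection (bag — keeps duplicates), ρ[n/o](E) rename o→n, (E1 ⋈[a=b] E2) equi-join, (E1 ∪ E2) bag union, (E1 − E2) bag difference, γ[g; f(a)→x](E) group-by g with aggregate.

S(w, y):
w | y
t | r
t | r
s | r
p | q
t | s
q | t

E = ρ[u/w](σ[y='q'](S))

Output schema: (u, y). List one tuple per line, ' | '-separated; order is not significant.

Subexpression sizes:
  S → 6
  σ[y='q'](S) → 1
  ρ[u/w](σ[y='q'](S)) → 1

== RESULT ==
u | y
p | q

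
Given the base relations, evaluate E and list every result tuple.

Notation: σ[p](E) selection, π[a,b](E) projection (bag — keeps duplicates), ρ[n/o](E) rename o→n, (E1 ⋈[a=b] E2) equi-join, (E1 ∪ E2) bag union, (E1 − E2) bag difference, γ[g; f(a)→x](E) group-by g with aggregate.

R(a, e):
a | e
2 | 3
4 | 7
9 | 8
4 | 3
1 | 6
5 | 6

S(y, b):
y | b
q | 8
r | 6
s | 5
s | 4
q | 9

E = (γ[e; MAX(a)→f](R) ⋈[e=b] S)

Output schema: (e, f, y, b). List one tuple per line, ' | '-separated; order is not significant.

Stepwise |·|:
  R → 6
  γ[e; MAX(a)→f](R) → 4
  S → 5
  (γ[e; MAX(a)→f](R) ⋈[e=b] S) → 2

== RESULT ==
e | f | y | b
6 | 5 | r | 6
8 | 9 | q | 8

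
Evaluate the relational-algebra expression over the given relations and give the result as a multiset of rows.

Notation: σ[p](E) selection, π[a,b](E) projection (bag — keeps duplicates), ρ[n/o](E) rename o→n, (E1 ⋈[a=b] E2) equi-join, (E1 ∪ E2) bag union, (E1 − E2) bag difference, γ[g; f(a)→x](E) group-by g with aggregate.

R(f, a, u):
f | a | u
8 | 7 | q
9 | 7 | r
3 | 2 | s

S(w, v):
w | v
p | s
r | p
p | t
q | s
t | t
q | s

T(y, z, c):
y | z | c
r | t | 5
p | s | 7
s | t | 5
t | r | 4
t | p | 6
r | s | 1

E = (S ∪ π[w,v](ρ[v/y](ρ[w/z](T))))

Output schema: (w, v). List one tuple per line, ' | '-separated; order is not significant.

Row counts bottom-up:
  S → 6
  T → 6
  ρ[w/z](T) → 6
  ρ[v/y](ρ[w/z](T)) → 6
  π[w,v](ρ[v/y](ρ[w/z](T))) → 6
  (S ∪ π[w,v](ρ[v/y](ρ[w/z](T)))) → 12

== RESULT ==
w | v
p | s
p | t
p | t
q | s
q | s
r | p
r | t
s | p
s | r
t | r
t | s
t | t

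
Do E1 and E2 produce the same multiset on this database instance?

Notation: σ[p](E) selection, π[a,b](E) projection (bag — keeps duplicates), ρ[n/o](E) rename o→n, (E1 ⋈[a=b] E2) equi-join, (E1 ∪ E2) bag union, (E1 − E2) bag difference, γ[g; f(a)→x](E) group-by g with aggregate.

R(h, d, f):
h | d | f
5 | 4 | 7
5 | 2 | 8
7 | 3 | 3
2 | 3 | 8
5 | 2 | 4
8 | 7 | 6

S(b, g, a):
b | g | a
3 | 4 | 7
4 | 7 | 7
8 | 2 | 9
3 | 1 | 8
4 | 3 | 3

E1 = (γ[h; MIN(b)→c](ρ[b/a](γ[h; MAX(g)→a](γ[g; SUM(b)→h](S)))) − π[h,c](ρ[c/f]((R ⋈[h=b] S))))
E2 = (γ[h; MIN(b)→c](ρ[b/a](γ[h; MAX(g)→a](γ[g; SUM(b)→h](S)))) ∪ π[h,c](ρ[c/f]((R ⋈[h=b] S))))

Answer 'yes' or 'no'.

E1 row counts bottom-up:
  S → 5
  γ[g; SUM(b)→h](S) → 5
  γ[h; MAX(g)→a](γ[g; SUM(b)→h](S)) → 3
  ρ[b/a](γ[h; MAX(g)→a](γ[g; SUM(b)→h](S))) → 3
  γ[h; MIN(b)→c](ρ[b/a](γ[h; MAX(g)→a](γ[g; SUM(b)→h](S)))) → 3
  R → 6
  S → 5
  (R ⋈[h=b] S) → 1
  ρ[c/f]((R ⋈[h=b] S)) → 1
  π[h,c](ρ[c/f]((R ⋈[h=b] S))) → 1
  (γ[h; MIN(b)→c](ρ[b/a](γ[h; MAX(g)→a](γ[g; SUM(b)→h](S)))) − π[h,c](ρ[c/f]((R ⋈[h=b] S)))) → 3
E2 row counts bottom-up:
  S → 5
  γ[g; SUM(b)→h](S) → 5
  γ[h; MAX(g)→a](γ[g; SUM(b)→h](S)) → 3
  ρ[b/a](γ[h; MAX(g)→a](γ[g; SUM(b)→h](S))) → 3
  γ[h; MIN(b)→c](ρ[b/a](γ[h; MAX(g)→a](γ[g; SUM(b)→h](S)))) → 3
  R → 6
  S → 5
  (R ⋈[h=b] S) → 1
  ρ[c/f]((R ⋈[h=b] S)) → 1
  π[h,c](ρ[c/f]((R ⋈[h=b] S))) → 1
  (γ[h; MIN(b)→c](ρ[b/a](γ[h; MAX(g)→a](γ[g; SUM(b)→h](S)))) ∪ π[h,c](ρ[c/f]((R ⋈[h=b] S)))) → 4

E1 result:
h | c
3 | 4
4 | 7
8 | 2
E2 result:
h | c
3 | 4
4 | 7
8 | 2
8 | 6
Witness: (8, 6) appears 0× in E1 but 1× in E2.

no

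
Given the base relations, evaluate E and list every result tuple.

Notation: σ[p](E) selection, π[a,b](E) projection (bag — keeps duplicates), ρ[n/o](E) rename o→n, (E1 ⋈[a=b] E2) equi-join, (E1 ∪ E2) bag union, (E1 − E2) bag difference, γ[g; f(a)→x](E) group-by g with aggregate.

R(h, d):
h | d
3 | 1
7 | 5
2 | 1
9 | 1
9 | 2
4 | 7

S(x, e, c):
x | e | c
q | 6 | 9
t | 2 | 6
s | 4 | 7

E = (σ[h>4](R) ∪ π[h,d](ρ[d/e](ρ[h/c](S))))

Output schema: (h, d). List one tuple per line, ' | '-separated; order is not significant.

Per-node cardinality:
  R → 6
  σ[h>4](R) → 3
  S → 3
  ρ[h/c](S) → 3
  ρ[d/e](ρ[h/c](S)) → 3
  π[h,d](ρ[d/e](ρ[h/c](S))) → 3
  (σ[h>4](R) ∪ π[h,d](ρ[d/e](ρ[h/c](S)))) → 6

== RESULT ==
h | d
6 | 2
7 | 4
7 | 5
9 | 1
9 | 2
9 | 6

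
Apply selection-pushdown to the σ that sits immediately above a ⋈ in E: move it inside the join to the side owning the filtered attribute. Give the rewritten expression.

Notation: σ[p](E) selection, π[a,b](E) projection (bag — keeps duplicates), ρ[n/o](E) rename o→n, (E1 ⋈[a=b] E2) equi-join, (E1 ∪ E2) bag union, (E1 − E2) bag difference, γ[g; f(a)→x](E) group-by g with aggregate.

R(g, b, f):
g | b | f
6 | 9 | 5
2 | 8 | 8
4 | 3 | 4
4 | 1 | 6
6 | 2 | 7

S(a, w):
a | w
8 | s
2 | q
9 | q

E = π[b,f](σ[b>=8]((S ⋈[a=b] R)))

σ filters on b, owned by the right side.
E' = π[b,f]((S ⋈[a=b] σ[b>=8](R)))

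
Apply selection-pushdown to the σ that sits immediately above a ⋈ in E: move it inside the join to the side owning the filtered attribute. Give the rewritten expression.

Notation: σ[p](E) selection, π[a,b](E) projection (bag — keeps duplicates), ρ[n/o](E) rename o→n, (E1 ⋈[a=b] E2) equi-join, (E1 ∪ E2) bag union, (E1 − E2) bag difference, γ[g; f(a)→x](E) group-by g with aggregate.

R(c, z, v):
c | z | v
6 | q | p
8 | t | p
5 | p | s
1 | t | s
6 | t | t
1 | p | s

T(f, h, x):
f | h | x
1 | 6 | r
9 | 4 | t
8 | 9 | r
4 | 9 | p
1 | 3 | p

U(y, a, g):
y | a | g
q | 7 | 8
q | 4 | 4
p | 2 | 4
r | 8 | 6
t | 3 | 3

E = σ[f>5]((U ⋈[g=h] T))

σ filters on f, owned by the right side.
E' = (U ⋈[g=h] σ[f>5](T))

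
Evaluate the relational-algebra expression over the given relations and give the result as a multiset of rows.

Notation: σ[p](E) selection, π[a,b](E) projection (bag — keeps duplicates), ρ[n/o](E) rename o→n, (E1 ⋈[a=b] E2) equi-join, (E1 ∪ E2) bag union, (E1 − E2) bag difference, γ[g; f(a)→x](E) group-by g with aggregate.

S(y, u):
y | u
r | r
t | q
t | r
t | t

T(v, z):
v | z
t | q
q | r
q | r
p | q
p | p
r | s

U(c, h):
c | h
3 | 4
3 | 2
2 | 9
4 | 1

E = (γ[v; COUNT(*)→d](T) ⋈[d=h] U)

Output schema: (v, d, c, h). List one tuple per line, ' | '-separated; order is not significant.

Row counts bottom-up:
  T → 6
  γ[v; COUNT(*)→d](T) → 4
  U → 4
  (γ[v; COUNT(*)→d](T) ⋈[d=h] U) → 4

== RESULT ==
v | d | c | h
p | 2 | 3 | 2
q | 2 | 3 | 2
r | 1 | 4 | 1
t | 1 | 4 | 1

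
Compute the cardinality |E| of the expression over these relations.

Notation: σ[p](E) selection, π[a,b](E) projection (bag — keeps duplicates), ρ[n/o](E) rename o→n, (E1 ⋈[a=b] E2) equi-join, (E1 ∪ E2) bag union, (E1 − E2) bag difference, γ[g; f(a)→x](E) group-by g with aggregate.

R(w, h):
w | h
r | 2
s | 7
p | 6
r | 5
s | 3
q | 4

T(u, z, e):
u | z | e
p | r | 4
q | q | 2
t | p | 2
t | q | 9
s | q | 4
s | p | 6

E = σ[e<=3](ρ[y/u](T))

Subexpression sizes:
  T → 6
  ρ[y/u](T) → 6
  σ[e<=3](ρ[y/u](T)) → 2

|E| = 2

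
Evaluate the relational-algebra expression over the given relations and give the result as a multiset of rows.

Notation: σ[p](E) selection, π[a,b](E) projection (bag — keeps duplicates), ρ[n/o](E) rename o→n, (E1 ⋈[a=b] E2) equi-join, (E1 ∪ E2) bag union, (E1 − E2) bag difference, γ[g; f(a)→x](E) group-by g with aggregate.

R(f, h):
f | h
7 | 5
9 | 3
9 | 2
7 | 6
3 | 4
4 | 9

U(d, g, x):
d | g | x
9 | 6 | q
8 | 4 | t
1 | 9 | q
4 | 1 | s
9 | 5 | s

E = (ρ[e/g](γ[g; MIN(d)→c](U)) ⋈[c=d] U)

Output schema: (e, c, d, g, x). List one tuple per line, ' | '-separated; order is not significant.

Per-node cardinality:
  U → 5
  γ[g; MIN(d)→c](U) → 5
  ρ[e/g](γ[g; MIN(d)→c](U)) → 5
  U → 5
  (ρ[e/g](γ[g; MIN(d)→c](U)) ⋈[c=d] U) → 7

== RESULT ==
e | c | d | g | x
1 | 4 | 4 | 1 | s
4 | 8 | 8 | 4 | t
5 | 9 | 9 | 5 | s
5 | 9 | 9 | 6 | q
6 | 9 | 9 | 5 | s
6 | 9 | 9 | 6 | q
9 | 1 | 1 | 9 | q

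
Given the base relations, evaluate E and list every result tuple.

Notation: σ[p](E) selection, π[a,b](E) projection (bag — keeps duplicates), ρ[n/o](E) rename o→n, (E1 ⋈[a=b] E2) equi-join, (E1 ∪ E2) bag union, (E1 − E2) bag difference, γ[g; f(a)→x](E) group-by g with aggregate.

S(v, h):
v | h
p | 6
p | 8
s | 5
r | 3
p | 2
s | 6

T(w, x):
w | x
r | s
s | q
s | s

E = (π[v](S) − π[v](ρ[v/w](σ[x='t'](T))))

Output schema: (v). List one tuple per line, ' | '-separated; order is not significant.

Subexpression sizes:
  S → 6
  π[v](S) → 6
  T → 3
  σ[x='t'](T) → 0
  ρ[v/w](σ[x='t'](T)) → 0
  π[v](ρ[v/w](σ[x='t'](T))) → 0
  (π[v](S) − π[v](ρ[v/w](σ[x='t'](T)))) → 6

== RESULT ==
v
p
p
p
r
s
s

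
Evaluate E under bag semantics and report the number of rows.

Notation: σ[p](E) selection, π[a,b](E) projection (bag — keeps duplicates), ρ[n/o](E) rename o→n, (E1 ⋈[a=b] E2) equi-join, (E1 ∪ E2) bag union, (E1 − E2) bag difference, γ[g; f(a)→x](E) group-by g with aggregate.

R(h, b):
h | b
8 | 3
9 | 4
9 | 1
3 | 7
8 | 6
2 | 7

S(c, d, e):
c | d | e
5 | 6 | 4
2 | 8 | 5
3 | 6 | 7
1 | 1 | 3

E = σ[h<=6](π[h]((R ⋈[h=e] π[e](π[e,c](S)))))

Subexpression sizes:
  R → 6
  S → 4
  π[e,c](S) → 4
  π[e](π[e,c](S)) → 4
  (R ⋈[h=e] π[e](π[e,c](S))) → 1
  π[h]((R ⋈[h=e] π[e](π[e,c](S)))) → 1
  σ[h<=6](π[h]((R ⋈[h=e] π[e](π[e,c](S))))) → 1

|E| = 1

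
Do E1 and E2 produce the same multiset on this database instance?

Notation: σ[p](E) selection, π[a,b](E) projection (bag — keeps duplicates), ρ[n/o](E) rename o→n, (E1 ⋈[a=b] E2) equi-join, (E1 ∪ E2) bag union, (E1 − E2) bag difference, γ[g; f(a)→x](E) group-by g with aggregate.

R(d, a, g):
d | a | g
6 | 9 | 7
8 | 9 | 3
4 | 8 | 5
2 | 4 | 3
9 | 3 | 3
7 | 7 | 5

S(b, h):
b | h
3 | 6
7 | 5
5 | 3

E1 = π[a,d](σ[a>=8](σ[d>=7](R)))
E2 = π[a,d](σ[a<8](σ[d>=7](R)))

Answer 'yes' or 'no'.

E1 subexpression sizes:
  R → 6
  σ[d>=7](R) → 3
  σ[a>=8](σ[d>=7](R)) → 1
  π[a,d](σ[a>=8](σ[d>=7](R))) → 1
E2 subexpression sizes:
  R → 6
  σ[d>=7](R) → 3
  σ[a<8](σ[d>=7](R)) → 2
  π[a,d](σ[a<8](σ[d>=7](R))) → 2

E1 result:
a | d
9 | 8
E2 result:
a | d
3 | 9
7 | 7
Witness: (3, 9) appears 0× in E1 but 1× in E2.

no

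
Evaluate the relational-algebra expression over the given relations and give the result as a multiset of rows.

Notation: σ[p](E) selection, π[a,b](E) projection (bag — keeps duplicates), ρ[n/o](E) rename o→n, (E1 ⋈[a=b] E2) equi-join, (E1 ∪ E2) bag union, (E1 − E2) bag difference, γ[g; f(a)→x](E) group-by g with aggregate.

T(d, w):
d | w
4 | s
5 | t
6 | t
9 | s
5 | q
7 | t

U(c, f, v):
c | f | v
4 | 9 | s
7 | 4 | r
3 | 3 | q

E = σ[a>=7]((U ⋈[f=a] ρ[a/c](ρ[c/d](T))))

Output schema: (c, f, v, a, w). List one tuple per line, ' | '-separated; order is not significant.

Stepwise |·|:
  U → 3
  T → 6
  ρ[c/d](T) → 6
  ρ[a/c](ρ[c/d](T)) → 6
  (U ⋈[f=a] ρ[a/c](ρ[c/d](T))) → 2
  σ[a>=7]((U ⋈[f=a] ρ[a/c](ρ[c/d](T)))) → 1

== RESULT ==
c | f | v | a | w
4 | 9 | s | 9 | s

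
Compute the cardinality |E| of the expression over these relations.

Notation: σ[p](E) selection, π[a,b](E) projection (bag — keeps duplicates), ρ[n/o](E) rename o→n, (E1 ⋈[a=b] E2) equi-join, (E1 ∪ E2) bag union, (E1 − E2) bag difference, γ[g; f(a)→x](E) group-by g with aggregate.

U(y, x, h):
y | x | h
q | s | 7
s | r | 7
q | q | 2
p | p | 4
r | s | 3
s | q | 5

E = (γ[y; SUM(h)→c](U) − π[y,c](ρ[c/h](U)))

Subexpression sizes:
  U → 6
  γ[y; SUM(h)→c](U) → 4
  U → 6
  ρ[c/h](U) → 6
  π[y,c](ρ[c/h](U)) → 6
  (γ[y; SUM(h)→c](U) − π[y,c](ρ[c/h](U))) → 2

|E| = 2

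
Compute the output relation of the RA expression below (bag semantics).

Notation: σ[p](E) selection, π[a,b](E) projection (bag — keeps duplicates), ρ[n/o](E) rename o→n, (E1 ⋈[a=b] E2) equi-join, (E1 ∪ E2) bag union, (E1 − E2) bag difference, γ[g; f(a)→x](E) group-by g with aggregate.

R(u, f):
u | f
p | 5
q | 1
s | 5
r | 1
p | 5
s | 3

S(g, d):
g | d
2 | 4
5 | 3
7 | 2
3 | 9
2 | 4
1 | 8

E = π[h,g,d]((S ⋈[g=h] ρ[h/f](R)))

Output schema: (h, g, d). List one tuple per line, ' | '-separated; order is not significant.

Stepwise |·|:
  S → 6
  R → 6
  ρ[h/f](R) → 6
  (S ⋈[g=h] ρ[h/f](R)) → 6
  π[h,g,d]((S ⋈[g=h] ρ[h/f](R))) → 6

== RESULT ==
h | g | d
1 | 1 | 8
1 | 1 | 8
3 | 3 | 9
5 | 5 | 3
5 | 5 | 3
5 | 5 | 3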